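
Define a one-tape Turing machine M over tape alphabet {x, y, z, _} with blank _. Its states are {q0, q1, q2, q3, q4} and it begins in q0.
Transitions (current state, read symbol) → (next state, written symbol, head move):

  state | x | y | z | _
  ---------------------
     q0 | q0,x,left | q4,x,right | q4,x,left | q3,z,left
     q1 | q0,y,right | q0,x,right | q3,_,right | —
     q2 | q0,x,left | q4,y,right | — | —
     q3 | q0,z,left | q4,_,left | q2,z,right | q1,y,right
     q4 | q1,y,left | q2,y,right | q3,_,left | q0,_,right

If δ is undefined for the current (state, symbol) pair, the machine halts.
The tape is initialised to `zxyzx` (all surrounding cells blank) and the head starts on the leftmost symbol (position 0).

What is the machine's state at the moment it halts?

q2

state=q0 head=0 tape=___[z]xyzx   (q0,z)→(q4,x,left)
state=q4 head=-1 tape=__[_]xxyzx   (q4,_)→(q0,_,right)
state=q0 head=0 tape=___[x]xyzx   (q0,x)→(q0,x,left)
state=q0 head=-1 tape=__[_]xxyzx   (q0,_)→(q3,z,left)
state=q3 head=-2 tape=_[_]zxxyzx   (q3,_)→(q1,y,right)
state=q1 head=-1 tape=_y[z]xxyzx   (q1,z)→(q3,_,right)
state=q3 head=0 tape=_y_[x]xyzx   (q3,x)→(q0,z,left)
state=q0 head=-1 tape=_y[_]zxyzx   (q0,_)→(q3,z,left)
state=q3 head=-2 tape=_[y]zzxyzx   (q3,y)→(q4,_,left)
state=q4 head=-3 tape=[_]_zzxyzx   (q4,_)→(q0,_,right)
state=q0 head=-2 tape=_[_]zzxyzx   (q0,_)→(q3,z,left)
state=q3 head=-3 tape=[_]zzzxyzx   (q3,_)→(q1,y,right)
state=q1 head=-2 tape=y[z]zzxyzx   (q1,z)→(q3,_,right)
state=q3 head=-1 tape=y_[z]zxyzx   (q3,z)→(q2,z,right)
state=q2 head=0 tape=y_z[z]xyzx
No transition is defined for (q2, z); M halts in state q2.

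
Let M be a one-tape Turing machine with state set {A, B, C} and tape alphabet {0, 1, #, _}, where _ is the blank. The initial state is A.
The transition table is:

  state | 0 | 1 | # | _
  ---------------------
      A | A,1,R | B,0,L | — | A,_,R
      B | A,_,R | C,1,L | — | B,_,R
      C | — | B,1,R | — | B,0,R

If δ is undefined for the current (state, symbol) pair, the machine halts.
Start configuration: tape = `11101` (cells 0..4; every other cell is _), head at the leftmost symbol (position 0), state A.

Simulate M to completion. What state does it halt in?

A | _[1]1101   read 1 → write 0, move L, go to B
B | [_]01101   read _ → write _, move R, go to B
B | _[0]1101   read 0 → write _, move R, go to A
A | __[1]101   read 1 → write 0, move L, go to B
B | _[_]0101   read _ → write _, move R, go to B
B | __[0]101   read 0 → write _, move R, go to A
A | ___[1]01   read 1 → write 0, move L, go to B
B | __[_]001   read _ → write _, move R, go to B
B | ___[0]01   read 0 → write _, move R, go to A
A | ____[0]1   read 0 → write 1, move R, go to A
A | ____1[1]   read 1 → write 0, move L, go to B
B | ____[1]0   read 1 → write 1, move L, go to C
C | ___[_]10   read _ → write 0, move R, go to B
B | ___0[1]0   read 1 → write 1, move L, go to C
C | ___[0]10
No transition is defined for (C, 0); M halts in state C.

C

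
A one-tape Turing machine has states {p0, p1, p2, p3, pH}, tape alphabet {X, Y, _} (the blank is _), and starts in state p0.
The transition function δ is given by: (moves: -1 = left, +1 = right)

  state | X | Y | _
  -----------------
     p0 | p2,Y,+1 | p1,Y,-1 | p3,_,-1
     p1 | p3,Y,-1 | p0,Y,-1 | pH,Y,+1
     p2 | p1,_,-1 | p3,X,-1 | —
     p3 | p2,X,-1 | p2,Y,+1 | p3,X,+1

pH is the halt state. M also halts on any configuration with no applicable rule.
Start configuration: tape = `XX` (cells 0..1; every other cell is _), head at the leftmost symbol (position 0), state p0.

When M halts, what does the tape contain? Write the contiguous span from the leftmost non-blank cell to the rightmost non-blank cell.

p0 | __[X]X   read X → write Y, move +1, go to p2
p2 | __Y[X]   read X → write _, move -1, go to p1
p1 | __[Y]_   read Y → write Y, move -1, go to p0
p0 | _[_]Y_   read _ → write _, move -1, go to p3
p3 | [_]_Y_   read _ → write X, move +1, go to p3
p3 | X[_]Y_   read _ → write X, move +1, go to p3
p3 | XX[Y]_   read Y → write Y, move +1, go to p2
p2 | XXY[_]
The non-blank tape span at halt is XXY.

XXY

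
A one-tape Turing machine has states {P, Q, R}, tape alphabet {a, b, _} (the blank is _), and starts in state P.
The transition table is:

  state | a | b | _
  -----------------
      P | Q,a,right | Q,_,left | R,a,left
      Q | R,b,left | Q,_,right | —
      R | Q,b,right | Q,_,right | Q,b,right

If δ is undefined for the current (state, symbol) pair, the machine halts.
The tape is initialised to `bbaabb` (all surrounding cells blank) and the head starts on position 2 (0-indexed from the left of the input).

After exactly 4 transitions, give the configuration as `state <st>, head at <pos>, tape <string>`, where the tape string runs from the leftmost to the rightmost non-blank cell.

state Q, head at 4, tape bbb_bb

state=P head=2 tape=bb[a]abb   (P,a)→(Q,a,right)
state=Q head=3 tape=bba[a]bb   (Q,a)→(R,b,left)
state=R head=2 tape=bb[a]bbb   (R,a)→(Q,b,right)
state=Q head=3 tape=bbb[b]bb   (Q,b)→(Q,_,right)
state=Q head=4 tape=bbb_[b]b
After 4 steps: state Q, head at 4, tape bbb_bb.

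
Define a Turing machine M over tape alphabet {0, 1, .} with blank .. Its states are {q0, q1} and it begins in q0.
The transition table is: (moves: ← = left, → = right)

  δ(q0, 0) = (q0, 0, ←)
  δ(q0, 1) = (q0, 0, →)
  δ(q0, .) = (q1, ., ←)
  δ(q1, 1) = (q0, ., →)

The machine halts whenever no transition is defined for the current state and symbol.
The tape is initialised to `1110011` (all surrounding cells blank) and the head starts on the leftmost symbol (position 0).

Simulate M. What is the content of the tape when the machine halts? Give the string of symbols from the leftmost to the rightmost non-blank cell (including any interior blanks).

0000011

state=q0 head=0 tape=..[1]110011   (q0,1)→(q0,0,→)
state=q0 head=1 tape=..0[1]10011   (q0,1)→(q0,0,→)
state=q0 head=2 tape=..00[1]0011   (q0,1)→(q0,0,→)
state=q0 head=3 tape=..000[0]011   (q0,0)→(q0,0,←)
state=q0 head=2 tape=..00[0]0011   (q0,0)→(q0,0,←)
state=q0 head=1 tape=..0[0]00011   (q0,0)→(q0,0,←)
state=q0 head=0 tape=..[0]000011   (q0,0)→(q0,0,←)
state=q0 head=-1 tape=.[.]0000011   (q0,.)→(q1,.,←)
state=q1 head=-2 tape=[.].0000011
The non-blank tape span at halt is 0000011.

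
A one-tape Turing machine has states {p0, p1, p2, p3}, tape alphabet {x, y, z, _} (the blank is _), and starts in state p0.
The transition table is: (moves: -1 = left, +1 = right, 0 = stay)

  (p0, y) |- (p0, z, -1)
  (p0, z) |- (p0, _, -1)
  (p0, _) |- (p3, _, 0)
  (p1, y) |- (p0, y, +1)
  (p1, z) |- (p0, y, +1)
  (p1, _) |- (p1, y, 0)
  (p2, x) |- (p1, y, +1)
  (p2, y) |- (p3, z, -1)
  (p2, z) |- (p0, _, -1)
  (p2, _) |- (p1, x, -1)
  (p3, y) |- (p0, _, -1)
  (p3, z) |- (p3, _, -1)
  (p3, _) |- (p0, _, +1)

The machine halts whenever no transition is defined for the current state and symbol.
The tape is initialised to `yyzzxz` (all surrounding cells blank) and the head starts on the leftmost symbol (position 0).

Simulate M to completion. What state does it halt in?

p0

state=p0 head=0 tape=_[y]yzzxz   (p0,y)→(p0,z,-1)
state=p0 head=-1 tape=[_]zyzzxz   (p0,_)→(p3,_,0)
state=p3 head=-1 tape=[_]zyzzxz   (p3,_)→(p0,_,+1)
state=p0 head=0 tape=_[z]yzzxz   (p0,z)→(p0,_,-1)
state=p0 head=-1 tape=[_]_yzzxz   (p0,_)→(p3,_,0)
state=p3 head=-1 tape=[_]_yzzxz   (p3,_)→(p0,_,+1)
state=p0 head=0 tape=_[_]yzzxz   (p0,_)→(p3,_,0)
state=p3 head=0 tape=_[_]yzzxz   (p3,_)→(p0,_,+1)
state=p0 head=1 tape=__[y]zzxz   (p0,y)→(p0,z,-1)
state=p0 head=0 tape=_[_]zzzxz   (p0,_)→(p3,_,0)
state=p3 head=0 tape=_[_]zzzxz   (p3,_)→(p0,_,+1)
state=p0 head=1 tape=__[z]zzxz   (p0,z)→(p0,_,-1)
state=p0 head=0 tape=_[_]_zzxz   (p0,_)→(p3,_,0)
state=p3 head=0 tape=_[_]_zzxz   (p3,_)→(p0,_,+1)
state=p0 head=1 tape=__[_]zzxz   (p0,_)→(p3,_,0)
state=p3 head=1 tape=__[_]zzxz   (p3,_)→(p0,_,+1)
state=p0 head=2 tape=___[z]zxz   (p0,z)→(p0,_,-1)
state=p0 head=1 tape=__[_]_zxz   (p0,_)→(p3,_,0)
state=p3 head=1 tape=__[_]_zxz   (p3,_)→(p0,_,+1)
state=p0 head=2 tape=___[_]zxz   (p0,_)→(p3,_,0)
state=p3 head=2 tape=___[_]zxz   (p3,_)→(p0,_,+1)
state=p0 head=3 tape=____[z]xz   (p0,z)→(p0,_,-1)
state=p0 head=2 tape=___[_]_xz   (p0,_)→(p3,_,0)
state=p3 head=2 tape=___[_]_xz   (p3,_)→(p0,_,+1)
state=p0 head=3 tape=____[_]xz   (p0,_)→(p3,_,0)
state=p3 head=3 tape=____[_]xz   (p3,_)→(p0,_,+1)
state=p0 head=4 tape=_____[x]z
No transition is defined for (p0, x); M halts in state p0.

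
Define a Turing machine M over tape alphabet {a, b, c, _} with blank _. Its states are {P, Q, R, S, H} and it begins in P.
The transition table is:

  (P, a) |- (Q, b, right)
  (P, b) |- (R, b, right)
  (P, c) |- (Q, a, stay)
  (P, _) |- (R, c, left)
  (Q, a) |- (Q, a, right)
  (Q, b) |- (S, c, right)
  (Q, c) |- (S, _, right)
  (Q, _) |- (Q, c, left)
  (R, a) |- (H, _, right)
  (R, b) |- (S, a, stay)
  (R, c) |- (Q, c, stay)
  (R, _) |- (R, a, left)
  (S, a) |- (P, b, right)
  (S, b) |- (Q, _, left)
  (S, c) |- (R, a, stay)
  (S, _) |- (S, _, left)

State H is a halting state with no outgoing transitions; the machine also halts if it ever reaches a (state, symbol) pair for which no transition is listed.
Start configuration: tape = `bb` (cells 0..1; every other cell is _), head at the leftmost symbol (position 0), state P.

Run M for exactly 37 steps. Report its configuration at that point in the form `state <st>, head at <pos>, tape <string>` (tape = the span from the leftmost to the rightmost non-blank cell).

state R, head at 4, tape bbbbbc

P | [b]b_____   read b → write b, move right, go to R
R | b[b]_____   read b → write a, move stay, go to S
S | b[a]_____   read a → write b, move right, go to P
P | bb[_]____   read _ → write c, move left, go to R
R | b[b]c____   read b → write a, move stay, go to S
S | b[a]c____   read a → write b, move right, go to P
P | bb[c]____   read c → write a, move stay, go to Q
Q | bb[a]____   read a → write a, move right, go to Q
Q | bba[_]___   read _ → write c, move left, go to Q
Q | bb[a]c___   read a → write a, move right, go to Q
Q | bba[c]___   read c → write _, move right, go to S
S | bba_[_]__   read _ → write _, move left, go to S
S | bba[_]___   read _ → write _, move left, go to S
S | bb[a]____   read a → write b, move right, go to P
P | bbb[_]___   read _ → write c, move left, go to R
R | bb[b]c___   read b → write a, move stay, go to S
S | bb[a]c___   read a → write b, move right, go to P
P | bbb[c]___   read c → write a, move stay, go to Q
Q | bbb[a]___   read a → write a, move right, go to Q
Q | bbba[_]__   read _ → write c, move left, go to Q
Q | bbb[a]c__   read a → write a, move right, go to Q
Q | bbba[c]__   read c → write _, move right, go to S
S | bbba_[_]_   read _ → write _, move left, go to S
S | bbba[_]__   read _ → write _, move left, go to S
S | bbb[a]___   read a → write b, move right, go to P
P | bbbb[_]__   read _ → write c, move left, go to R
R | bbb[b]c__   read b → write a, move stay, go to S
S | bbb[a]c__   read a → write b, move right, go to P
P | bbbb[c]__   read c → write a, move stay, go to Q
Q | bbbb[a]__   read a → write a, move right, go to Q
Q | bbbba[_]_   read _ → write c, move left, go to Q
Q | bbbb[a]c_   read a → write a, move right, go to Q
Q | bbbba[c]_   read c → write _, move right, go to S
S | bbbba_[_]   read _ → write _, move left, go to S
S | bbbba[_]_   read _ → write _, move left, go to S
S | bbbb[a]__   read a → write b, move right, go to P
P | bbbbb[_]_   read _ → write c, move left, go to R
R | bbbb[b]c_
After 37 steps: state R, head at 4, tape bbbbbc.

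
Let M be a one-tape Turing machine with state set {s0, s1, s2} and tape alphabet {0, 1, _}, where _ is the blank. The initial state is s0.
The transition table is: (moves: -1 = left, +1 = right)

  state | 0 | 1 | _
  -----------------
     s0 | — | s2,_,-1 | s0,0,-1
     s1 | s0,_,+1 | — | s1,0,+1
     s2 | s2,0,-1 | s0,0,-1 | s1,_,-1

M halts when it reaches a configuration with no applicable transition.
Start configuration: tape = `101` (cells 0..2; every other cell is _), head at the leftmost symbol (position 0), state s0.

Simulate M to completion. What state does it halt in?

s0

state=s0 head=0 tape=__[1]01   (s0,1)→(s2,_,-1)
state=s2 head=-1 tape=_[_]_01   (s2,_)→(s1,_,-1)
state=s1 head=-2 tape=[_]__01   (s1,_)→(s1,0,+1)
state=s1 head=-1 tape=0[_]_01   (s1,_)→(s1,0,+1)
state=s1 head=0 tape=00[_]01   (s1,_)→(s1,0,+1)
state=s1 head=1 tape=000[0]1   (s1,0)→(s0,_,+1)
state=s0 head=2 tape=000_[1]   (s0,1)→(s2,_,-1)
state=s2 head=1 tape=000[_]_   (s2,_)→(s1,_,-1)
state=s1 head=0 tape=00[0]__   (s1,0)→(s0,_,+1)
state=s0 head=1 tape=00_[_]_   (s0,_)→(s0,0,-1)
state=s0 head=0 tape=00[_]0_   (s0,_)→(s0,0,-1)
state=s0 head=-1 tape=0[0]00_
No transition is defined for (s0, 0); M halts in state s0.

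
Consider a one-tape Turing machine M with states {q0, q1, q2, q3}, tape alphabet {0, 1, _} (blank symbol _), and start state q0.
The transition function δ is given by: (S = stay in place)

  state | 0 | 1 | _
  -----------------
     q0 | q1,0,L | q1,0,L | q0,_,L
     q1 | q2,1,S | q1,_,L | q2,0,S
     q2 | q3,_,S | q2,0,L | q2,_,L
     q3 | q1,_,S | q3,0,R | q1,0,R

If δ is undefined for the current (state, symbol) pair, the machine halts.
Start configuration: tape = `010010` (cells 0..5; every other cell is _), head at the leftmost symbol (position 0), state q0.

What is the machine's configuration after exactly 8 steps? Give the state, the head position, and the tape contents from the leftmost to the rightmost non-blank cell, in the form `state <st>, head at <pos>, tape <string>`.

state=q0 head=0 tape=_[0]10010   (q0,0)→(q1,0,L)
state=q1 head=-1 tape=[_]010010   (q1,_)→(q2,0,S)
state=q2 head=-1 tape=[0]010010   (q2,0)→(q3,_,S)
state=q3 head=-1 tape=[_]010010   (q3,_)→(q1,0,R)
state=q1 head=0 tape=0[0]10010   (q1,0)→(q2,1,S)
state=q2 head=0 tape=0[1]10010   (q2,1)→(q2,0,L)
state=q2 head=-1 tape=[0]010010   (q2,0)→(q3,_,S)
state=q3 head=-1 tape=[_]010010   (q3,_)→(q1,0,R)
state=q1 head=0 tape=0[0]10010
After 8 steps: state q1, head at 0, tape 0010010.

state q1, head at 0, tape 0010010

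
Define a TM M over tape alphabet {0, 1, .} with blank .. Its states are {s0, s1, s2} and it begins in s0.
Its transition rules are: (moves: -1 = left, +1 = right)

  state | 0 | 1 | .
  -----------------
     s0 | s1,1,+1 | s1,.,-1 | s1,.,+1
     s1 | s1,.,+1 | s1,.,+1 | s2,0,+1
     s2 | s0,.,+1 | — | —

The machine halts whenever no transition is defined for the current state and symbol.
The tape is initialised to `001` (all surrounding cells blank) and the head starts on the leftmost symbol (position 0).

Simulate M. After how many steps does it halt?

state=s0 head=0 tape=[0]01..   (s0,0)→(s1,1,+1)
state=s1 head=1 tape=1[0]1..   (s1,0)→(s1,.,+1)
state=s1 head=2 tape=1.[1]..   (s1,1)→(s1,.,+1)
state=s1 head=3 tape=1..[.].   (s1,.)→(s2,0,+1)
state=s2 head=4 tape=1..0[.]
M halts after 4 transitions.

4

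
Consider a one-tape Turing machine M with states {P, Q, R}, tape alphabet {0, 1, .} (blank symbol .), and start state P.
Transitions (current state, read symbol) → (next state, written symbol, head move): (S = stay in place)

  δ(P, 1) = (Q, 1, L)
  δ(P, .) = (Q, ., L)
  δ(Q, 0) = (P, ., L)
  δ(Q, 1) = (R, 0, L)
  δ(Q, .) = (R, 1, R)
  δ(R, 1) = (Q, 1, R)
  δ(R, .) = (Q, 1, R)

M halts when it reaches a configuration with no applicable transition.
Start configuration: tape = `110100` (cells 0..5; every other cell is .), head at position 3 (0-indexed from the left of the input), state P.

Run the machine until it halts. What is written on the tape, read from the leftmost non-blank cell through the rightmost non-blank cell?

1111111110

P | ....110[1]00   read 1 → write 1, move L, go to Q
Q | ....11[0]100   read 0 → write ., move L, go to P
P | ....1[1].100   read 1 → write 1, move L, go to Q
Q | ....[1]1.100   read 1 → write 0, move L, go to R
R | ...[.]01.100   read . → write 1, move R, go to Q
Q | ...1[0]1.100   read 0 → write ., move L, go to P
P | ...[1].1.100   read 1 → write 1, move L, go to Q
Q | ..[.]1.1.100   read . → write 1, move R, go to R
R | ..1[1].1.100   read 1 → write 1, move R, go to Q
Q | ..11[.]1.100   read . → write 1, move R, go to R
R | ..111[1].100   read 1 → write 1, move R, go to Q
Q | ..1111[.]100   read . → write 1, move R, go to R
R | ..11111[1]00   read 1 → write 1, move R, go to Q
Q | ..111111[0]0   read 0 → write ., move L, go to P
P | ..11111[1].0   read 1 → write 1, move L, go to Q
Q | ..1111[1]1.0   read 1 → write 0, move L, go to R
R | ..111[1]01.0   read 1 → write 1, move R, go to Q
Q | ..1111[0]1.0   read 0 → write ., move L, go to P
P | ..111[1].1.0   read 1 → write 1, move L, go to Q
Q | ..11[1]1.1.0   read 1 → write 0, move L, go to R
R | ..1[1]01.1.0   read 1 → write 1, move R, go to Q
Q | ..11[0]1.1.0   read 0 → write ., move L, go to P
P | ..1[1].1.1.0   read 1 → write 1, move L, go to Q
Q | ..[1]1.1.1.0   read 1 → write 0, move L, go to R
R | .[.]01.1.1.0   read . → write 1, move R, go to Q
Q | .1[0]1.1.1.0   read 0 → write ., move L, go to P
P | .[1].1.1.1.0   read 1 → write 1, move L, go to Q
Q | [.]1.1.1.1.0   read . → write 1, move R, go to R
R | 1[1].1.1.1.0   read 1 → write 1, move R, go to Q
Q | 11[.]1.1.1.0   read . → write 1, move R, go to R
R | 111[1].1.1.0   read 1 → write 1, move R, go to Q
Q | 1111[.]1.1.0   read . → write 1, move R, go to R
R | 11111[1].1.0   read 1 → write 1, move R, go to Q
Q | 111111[.]1.0   read . → write 1, move R, go to R
R | 1111111[1].0   read 1 → write 1, move R, go to Q
Q | 11111111[.]0   read . → write 1, move R, go to R
R | 111111111[0]
The non-blank tape span at halt is 1111111110.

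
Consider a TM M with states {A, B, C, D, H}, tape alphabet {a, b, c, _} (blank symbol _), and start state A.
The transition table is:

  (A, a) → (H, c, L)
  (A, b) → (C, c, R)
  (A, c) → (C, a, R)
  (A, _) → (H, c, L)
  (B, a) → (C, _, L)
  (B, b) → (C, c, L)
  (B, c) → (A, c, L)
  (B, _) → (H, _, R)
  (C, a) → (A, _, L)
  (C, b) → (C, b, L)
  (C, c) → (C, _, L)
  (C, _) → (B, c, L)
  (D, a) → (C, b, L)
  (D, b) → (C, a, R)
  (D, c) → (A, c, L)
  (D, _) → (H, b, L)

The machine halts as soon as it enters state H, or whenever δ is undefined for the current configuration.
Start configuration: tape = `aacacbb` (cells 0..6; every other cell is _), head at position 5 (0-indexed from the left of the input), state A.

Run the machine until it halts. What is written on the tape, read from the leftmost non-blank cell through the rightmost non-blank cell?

A | _aacac[b]b   read b → write c, move R, go to C
C | _aacacc[b]   read b → write b, move L, go to C
C | _aacac[c]b   read c → write _, move L, go to C
C | _aaca[c]_b   read c → write _, move L, go to C
C | _aac[a]__b   read a → write _, move L, go to A
A | _aa[c]___b   read c → write a, move R, go to C
C | _aaa[_]__b   read _ → write c, move L, go to B
B | _aa[a]c__b   read a → write _, move L, go to C
C | _a[a]_c__b   read a → write _, move L, go to A
A | _[a]__c__b   read a → write c, move L, go to H
H | [_]c__c__b
The non-blank tape span at halt is c__c__b.

c__c__b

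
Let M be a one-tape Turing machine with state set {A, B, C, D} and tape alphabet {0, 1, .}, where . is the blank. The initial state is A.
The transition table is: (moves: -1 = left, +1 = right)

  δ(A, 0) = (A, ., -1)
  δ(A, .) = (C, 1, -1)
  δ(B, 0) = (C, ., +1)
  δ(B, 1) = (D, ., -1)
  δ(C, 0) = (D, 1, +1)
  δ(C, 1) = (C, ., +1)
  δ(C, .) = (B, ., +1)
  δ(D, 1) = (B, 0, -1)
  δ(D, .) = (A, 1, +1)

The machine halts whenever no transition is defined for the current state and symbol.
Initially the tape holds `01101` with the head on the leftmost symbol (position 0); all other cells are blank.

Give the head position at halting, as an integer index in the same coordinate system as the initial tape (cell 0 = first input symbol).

A | ..[0]1101....   read 0 → write ., move -1, go to A
A | .[.].1101....   read . → write 1, move -1, go to C
C | [.]1.1101....   read . → write ., move +1, go to B
B | .[1].1101....   read 1 → write ., move -1, go to D
D | [.]..1101....   read . → write 1, move +1, go to A
A | 1[.].1101....   read . → write 1, move -1, go to C
C | [1]1.1101....   read 1 → write ., move +1, go to C
C | .[1].1101....   read 1 → write ., move +1, go to C
C | ..[.]1101....   read . → write ., move +1, go to B
B | ...[1]101....   read 1 → write ., move -1, go to D
D | ..[.].101....   read . → write 1, move +1, go to A
A | ..1[.]101....   read . → write 1, move -1, go to C
C | ..[1]1101....   read 1 → write ., move +1, go to C
C | ...[1]101....   read 1 → write ., move +1, go to C
C | ....[1]01....   read 1 → write ., move +1, go to C
C | .....[0]1....   read 0 → write 1, move +1, go to D
D | .....1[1]....   read 1 → write 0, move -1, go to B
B | .....[1]0....   read 1 → write ., move -1, go to D
D | ....[.].0....   read . → write 1, move +1, go to A
A | ....1[.]0....   read . → write 1, move -1, go to C
C | ....[1]10....   read 1 → write ., move +1, go to C
C | .....[1]0....   read 1 → write ., move +1, go to C
C | ......[0]....   read 0 → write 1, move +1, go to D
D | ......1[.]...   read . → write 1, move +1, go to A
A | ......11[.]..   read . → write 1, move -1, go to C
C | ......1[1]1..   read 1 → write ., move +1, go to C
C | ......1.[1]..   read 1 → write ., move +1, go to C
C | ......1..[.].   read . → write ., move +1, go to B
B | ......1...[.]
At halt the head is at cell 8.

8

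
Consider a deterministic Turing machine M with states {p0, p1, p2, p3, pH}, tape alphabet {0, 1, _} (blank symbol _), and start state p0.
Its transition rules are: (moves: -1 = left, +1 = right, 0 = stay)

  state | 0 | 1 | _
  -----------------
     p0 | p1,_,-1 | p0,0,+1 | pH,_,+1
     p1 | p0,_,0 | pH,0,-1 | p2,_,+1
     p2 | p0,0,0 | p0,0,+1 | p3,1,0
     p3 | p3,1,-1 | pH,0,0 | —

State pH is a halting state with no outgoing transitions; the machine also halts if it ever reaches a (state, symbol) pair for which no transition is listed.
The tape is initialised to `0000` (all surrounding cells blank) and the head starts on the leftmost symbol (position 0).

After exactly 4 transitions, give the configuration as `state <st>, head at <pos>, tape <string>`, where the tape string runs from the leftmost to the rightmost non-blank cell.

state pH, head at 0, tape 0000

p0 | _[0]000   read 0 → write _, move -1, go to p1
p1 | [_]_000   read _ → write _, move +1, go to p2
p2 | _[_]000   read _ → write 1, move 0, go to p3
p3 | _[1]000   read 1 → write 0, move 0, go to pH
pH | _[0]000
After 4 steps: state pH, head at 0, tape 0000.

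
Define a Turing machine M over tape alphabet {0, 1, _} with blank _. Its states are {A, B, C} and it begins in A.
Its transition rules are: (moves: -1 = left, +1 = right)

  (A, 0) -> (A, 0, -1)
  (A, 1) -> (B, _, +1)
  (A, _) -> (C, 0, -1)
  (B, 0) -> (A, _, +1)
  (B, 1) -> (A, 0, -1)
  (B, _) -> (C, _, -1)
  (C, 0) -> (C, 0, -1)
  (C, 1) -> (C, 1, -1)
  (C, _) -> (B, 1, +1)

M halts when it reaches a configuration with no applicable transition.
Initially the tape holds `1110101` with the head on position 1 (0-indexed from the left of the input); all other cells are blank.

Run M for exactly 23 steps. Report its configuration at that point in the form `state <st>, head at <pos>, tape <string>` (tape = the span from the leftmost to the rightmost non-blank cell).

state A, head at 0, tape 1_0000101

state=A head=1 tape=__1[1]10101   (A,1)→(B,_,+1)
state=B head=2 tape=__1_[1]0101   (B,1)→(A,0,-1)
state=A head=1 tape=__1[_]00101   (A,_)→(C,0,-1)
state=C head=0 tape=__[1]000101   (C,1)→(C,1,-1)
state=C head=-1 tape=_[_]1000101   (C,_)→(B,1,+1)
state=B head=0 tape=_1[1]000101   (B,1)→(A,0,-1)
state=A head=-1 tape=_[1]0000101   (A,1)→(B,_,+1)
state=B head=0 tape=__[0]000101   (B,0)→(A,_,+1)
state=A head=1 tape=___[0]00101   (A,0)→(A,0,-1)
state=A head=0 tape=__[_]000101   (A,_)→(C,0,-1)
state=C head=-1 tape=_[_]0000101   (C,_)→(B,1,+1)
state=B head=0 tape=_1[0]000101   (B,0)→(A,_,+1)
state=A head=1 tape=_1_[0]00101   (A,0)→(A,0,-1)
state=A head=0 tape=_1[_]000101   (A,_)→(C,0,-1)
state=C head=-1 tape=_[1]0000101   (C,1)→(C,1,-1)
state=C head=-2 tape=[_]10000101   (C,_)→(B,1,+1)
state=B head=-1 tape=1[1]0000101   (B,1)→(A,0,-1)
state=A head=-2 tape=[1]00000101   (A,1)→(B,_,+1)
state=B head=-1 tape=_[0]0000101   (B,0)→(A,_,+1)
state=A head=0 tape=__[0]000101   (A,0)→(A,0,-1)
state=A head=-1 tape=_[_]0000101   (A,_)→(C,0,-1)
state=C head=-2 tape=[_]00000101   (C,_)→(B,1,+1)
state=B head=-1 tape=1[0]0000101   (B,0)→(A,_,+1)
state=A head=0 tape=1_[0]000101
After 23 steps: state A, head at 0, tape 1_0000101.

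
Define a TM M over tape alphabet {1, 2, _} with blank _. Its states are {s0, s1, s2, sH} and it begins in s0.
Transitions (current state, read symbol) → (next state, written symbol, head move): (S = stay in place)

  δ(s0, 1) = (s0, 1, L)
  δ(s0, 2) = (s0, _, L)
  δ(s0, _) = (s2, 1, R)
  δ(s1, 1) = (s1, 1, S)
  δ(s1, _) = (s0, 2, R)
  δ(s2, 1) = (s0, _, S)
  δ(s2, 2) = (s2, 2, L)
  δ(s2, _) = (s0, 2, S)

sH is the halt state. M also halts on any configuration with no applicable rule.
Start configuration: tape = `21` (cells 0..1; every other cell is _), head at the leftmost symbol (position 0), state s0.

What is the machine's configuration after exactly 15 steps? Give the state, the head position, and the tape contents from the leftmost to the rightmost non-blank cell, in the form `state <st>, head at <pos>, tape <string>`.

state s2, head at -1, tape 111_1

s0 | ___[2]1   read 2 → write _, move L, go to s0
s0 | __[_]_1   read _ → write 1, move R, go to s2
s2 | __1[_]1   read _ → write 2, move S, go to s0
s0 | __1[2]1   read 2 → write _, move L, go to s0
s0 | __[1]_1   read 1 → write 1, move L, go to s0
s0 | _[_]1_1   read _ → write 1, move R, go to s2
s2 | _1[1]_1   read 1 → write _, move S, go to s0
s0 | _1[_]_1   read _ → write 1, move R, go to s2
s2 | _11[_]1   read _ → write 2, move S, go to s0
s0 | _11[2]1   read 2 → write _, move L, go to s0
s0 | _1[1]_1   read 1 → write 1, move L, go to s0
s0 | _[1]1_1   read 1 → write 1, move L, go to s0
s0 | [_]11_1   read _ → write 1, move R, go to s2
s2 | 1[1]1_1   read 1 → write _, move S, go to s0
s0 | 1[_]1_1   read _ → write 1, move R, go to s2
s2 | 11[1]_1
After 15 steps: state s2, head at -1, tape 111_1.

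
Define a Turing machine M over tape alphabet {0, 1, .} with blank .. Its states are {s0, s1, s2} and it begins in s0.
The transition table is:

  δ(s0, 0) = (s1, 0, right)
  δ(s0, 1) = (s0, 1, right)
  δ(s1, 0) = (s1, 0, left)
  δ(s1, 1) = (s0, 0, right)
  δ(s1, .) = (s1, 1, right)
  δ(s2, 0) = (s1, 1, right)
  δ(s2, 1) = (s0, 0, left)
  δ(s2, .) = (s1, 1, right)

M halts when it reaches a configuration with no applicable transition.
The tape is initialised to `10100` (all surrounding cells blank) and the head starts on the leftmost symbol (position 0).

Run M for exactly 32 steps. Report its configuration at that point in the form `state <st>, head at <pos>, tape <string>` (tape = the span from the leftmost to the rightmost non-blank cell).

state s1, head at -2, tape 00000000

s0 | ...[1]0100   read 1 → write 1, move right, go to s0
s0 | ...1[0]100   read 0 → write 0, move right, go to s1
s1 | ...10[1]00   read 1 → write 0, move right, go to s0
s0 | ...100[0]0   read 0 → write 0, move right, go to s1
s1 | ...1000[0]   read 0 → write 0, move left, go to s1
s1 | ...100[0]0   read 0 → write 0, move left, go to s1
s1 | ...10[0]00   read 0 → write 0, move left, go to s1
s1 | ...1[0]000   read 0 → write 0, move left, go to s1
s1 | ...[1]0000   read 1 → write 0, move right, go to s0
s0 | ...0[0]000   read 0 → write 0, move right, go to s1
s1 | ...00[0]00   read 0 → write 0, move left, go to s1
s1 | ...0[0]000   read 0 → write 0, move left, go to s1
s1 | ...[0]0000   read 0 → write 0, move left, go to s1
s1 | ..[.]00000   read . → write 1, move right, go to s1
s1 | ..1[0]0000   read 0 → write 0, move left, go to s1
s1 | ..[1]00000   read 1 → write 0, move right, go to s0
s0 | ..0[0]0000   read 0 → write 0, move right, go to s1
s1 | ..00[0]000   read 0 → write 0, move left, go to s1
s1 | ..0[0]0000   read 0 → write 0, move left, go to s1
s1 | ..[0]00000   read 0 → write 0, move left, go to s1
s1 | .[.]000000   read . → write 1, move right, go to s1
s1 | .1[0]00000   read 0 → write 0, move left, go to s1
s1 | .[1]000000   read 1 → write 0, move right, go to s0
s0 | .0[0]00000   read 0 → write 0, move right, go to s1
s1 | .00[0]0000   read 0 → write 0, move left, go to s1
s1 | .0[0]00000   read 0 → write 0, move left, go to s1
s1 | .[0]000000   read 0 → write 0, move left, go to s1
s1 | [.]0000000   read . → write 1, move right, go to s1
s1 | 1[0]000000   read 0 → write 0, move left, go to s1
s1 | [1]0000000   read 1 → write 0, move right, go to s0
s0 | 0[0]000000   read 0 → write 0, move right, go to s1
s1 | 00[0]00000   read 0 → write 0, move left, go to s1
s1 | 0[0]000000
After 32 steps: state s1, head at -2, tape 00000000.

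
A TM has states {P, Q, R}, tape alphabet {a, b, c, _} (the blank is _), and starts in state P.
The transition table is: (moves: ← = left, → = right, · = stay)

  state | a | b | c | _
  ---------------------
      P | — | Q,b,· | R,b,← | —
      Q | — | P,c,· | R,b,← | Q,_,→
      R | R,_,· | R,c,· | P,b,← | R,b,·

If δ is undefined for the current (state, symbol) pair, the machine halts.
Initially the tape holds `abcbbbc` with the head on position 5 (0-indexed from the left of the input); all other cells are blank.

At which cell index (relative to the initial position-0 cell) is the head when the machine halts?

P | _abcbb[b]c   read b → write b, move ·, go to Q
Q | _abcbb[b]c   read b → write c, move ·, go to P
P | _abcbb[c]c   read c → write b, move ←, go to R
R | _abcb[b]bc   read b → write c, move ·, go to R
R | _abcb[c]bc   read c → write b, move ←, go to P
P | _abc[b]bbc   read b → write b, move ·, go to Q
Q | _abc[b]bbc   read b → write c, move ·, go to P
P | _abc[c]bbc   read c → write b, move ←, go to R
R | _ab[c]bbbc   read c → write b, move ←, go to P
P | _a[b]bbbbc   read b → write b, move ·, go to Q
Q | _a[b]bbbbc   read b → write c, move ·, go to P
P | _a[c]bbbbc   read c → write b, move ←, go to R
R | _[a]bbbbbc   read a → write _, move ·, go to R
R | _[_]bbbbbc   read _ → write b, move ·, go to R
R | _[b]bbbbbc   read b → write c, move ·, go to R
R | _[c]bbbbbc   read c → write b, move ←, go to P
P | [_]bbbbbbc
At halt the head is at cell -1.

-1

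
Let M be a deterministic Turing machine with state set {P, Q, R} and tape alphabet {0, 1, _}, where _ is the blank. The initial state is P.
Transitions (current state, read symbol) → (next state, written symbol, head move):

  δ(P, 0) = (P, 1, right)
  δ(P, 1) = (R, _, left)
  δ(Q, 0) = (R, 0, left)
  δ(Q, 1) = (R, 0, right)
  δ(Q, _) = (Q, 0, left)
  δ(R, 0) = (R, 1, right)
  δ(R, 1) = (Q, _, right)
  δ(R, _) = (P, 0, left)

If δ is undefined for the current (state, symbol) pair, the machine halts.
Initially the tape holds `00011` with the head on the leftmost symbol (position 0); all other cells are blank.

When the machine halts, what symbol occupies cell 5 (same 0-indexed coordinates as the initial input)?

1

P | [0]0011___   read 0 → write 1, move right, go to P
P | 1[0]011___   read 0 → write 1, move right, go to P
P | 11[0]11___   read 0 → write 1, move right, go to P
P | 111[1]1___   read 1 → write _, move left, go to R
R | 11[1]_1___   read 1 → write _, move right, go to Q
Q | 11_[_]1___   read _ → write 0, move left, go to Q
Q | 11[_]01___   read _ → write 0, move left, go to Q
Q | 1[1]001___   read 1 → write 0, move right, go to R
R | 10[0]01___   read 0 → write 1, move right, go to R
R | 101[0]1___   read 0 → write 1, move right, go to R
R | 1011[1]___   read 1 → write _, move right, go to Q
Q | 1011_[_]__   read _ → write 0, move left, go to Q
Q | 1011[_]0__   read _ → write 0, move left, go to Q
Q | 101[1]00__   read 1 → write 0, move right, go to R
R | 1010[0]0__   read 0 → write 1, move right, go to R
R | 10101[0]__   read 0 → write 1, move right, go to R
R | 101011[_]_   read _ → write 0, move left, go to P
P | 10101[1]0_   read 1 → write _, move left, go to R
R | 1010[1]_0_   read 1 → write _, move right, go to Q
Q | 1010_[_]0_   read _ → write 0, move left, go to Q
Q | 1010[_]00_   read _ → write 0, move left, go to Q
Q | 101[0]000_   read 0 → write 0, move left, go to R
R | 10[1]0000_   read 1 → write _, move right, go to Q
Q | 10_[0]000_   read 0 → write 0, move left, go to R
R | 10[_]0000_   read _ → write 0, move left, go to P
P | 1[0]00000_   read 0 → write 1, move right, go to P
P | 11[0]0000_   read 0 → write 1, move right, go to P
P | 111[0]000_   read 0 → write 1, move right, go to P
P | 1111[0]00_   read 0 → write 1, move right, go to P
P | 11111[0]0_   read 0 → write 1, move right, go to P
P | 111111[0]_   read 0 → write 1, move right, go to P
P | 1111111[_]
Cell 5 holds 1 when M halts.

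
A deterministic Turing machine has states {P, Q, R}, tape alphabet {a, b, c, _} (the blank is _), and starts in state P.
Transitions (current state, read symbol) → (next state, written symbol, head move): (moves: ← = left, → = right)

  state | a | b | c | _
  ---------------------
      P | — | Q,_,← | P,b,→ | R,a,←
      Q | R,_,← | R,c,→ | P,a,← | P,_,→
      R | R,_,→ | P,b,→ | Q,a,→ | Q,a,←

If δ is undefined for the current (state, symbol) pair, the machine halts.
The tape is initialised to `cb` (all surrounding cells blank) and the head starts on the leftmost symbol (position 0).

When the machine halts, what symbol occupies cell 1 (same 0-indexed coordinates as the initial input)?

a

P | ___[c]b   read c → write b, move →, go to P
P | ___b[b]   read b → write _, move ←, go to Q
Q | ___[b]_   read b → write c, move →, go to R
R | ___c[_]   read _ → write a, move ←, go to Q
Q | ___[c]a   read c → write a, move ←, go to P
P | __[_]aa   read _ → write a, move ←, go to R
R | _[_]aaa   read _ → write a, move ←, go to Q
Q | [_]aaaa   read _ → write _, move →, go to P
P | _[a]aaa
Cell 1 holds a when M halts.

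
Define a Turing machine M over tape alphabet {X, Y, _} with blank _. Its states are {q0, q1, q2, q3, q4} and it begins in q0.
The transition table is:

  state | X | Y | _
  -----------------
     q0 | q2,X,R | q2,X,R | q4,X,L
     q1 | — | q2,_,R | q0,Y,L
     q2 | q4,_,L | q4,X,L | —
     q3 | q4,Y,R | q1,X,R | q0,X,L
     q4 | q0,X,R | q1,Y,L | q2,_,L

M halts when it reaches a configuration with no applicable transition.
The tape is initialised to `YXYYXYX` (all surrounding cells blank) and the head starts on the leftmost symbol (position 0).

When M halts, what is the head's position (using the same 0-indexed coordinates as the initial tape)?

7

q0 | [Y]XYYXYX_   read Y → write X, move R, go to q2
q2 | X[X]YYXYX_   read X → write _, move L, go to q4
q4 | [X]_YYXYX_   read X → write X, move R, go to q0
q0 | X[_]YYXYX_   read _ → write X, move L, go to q4
q4 | [X]XYYXYX_   read X → write X, move R, go to q0
q0 | X[X]YYXYX_   read X → write X, move R, go to q2
q2 | XX[Y]YXYX_   read Y → write X, move L, go to q4
q4 | X[X]XYXYX_   read X → write X, move R, go to q0
q0 | XX[X]YXYX_   read X → write X, move R, go to q2
q2 | XXX[Y]XYX_   read Y → write X, move L, go to q4
q4 | XX[X]XXYX_   read X → write X, move R, go to q0
q0 | XXX[X]XYX_   read X → write X, move R, go to q2
q2 | XXXX[X]YX_   read X → write _, move L, go to q4
q4 | XXX[X]_YX_   read X → write X, move R, go to q0
q0 | XXXX[_]YX_   read _ → write X, move L, go to q4
q4 | XXX[X]XYX_   read X → write X, move R, go to q0
q0 | XXXX[X]YX_   read X → write X, move R, go to q2
q2 | XXXXX[Y]X_   read Y → write X, move L, go to q4
q4 | XXXX[X]XX_   read X → write X, move R, go to q0
q0 | XXXXX[X]X_   read X → write X, move R, go to q2
q2 | XXXXXX[X]_   read X → write _, move L, go to q4
q4 | XXXXX[X]__   read X → write X, move R, go to q0
q0 | XXXXXX[_]_   read _ → write X, move L, go to q4
q4 | XXXXX[X]X_   read X → write X, move R, go to q0
q0 | XXXXXX[X]_   read X → write X, move R, go to q2
q2 | XXXXXXX[_]
At halt the head is at cell 7.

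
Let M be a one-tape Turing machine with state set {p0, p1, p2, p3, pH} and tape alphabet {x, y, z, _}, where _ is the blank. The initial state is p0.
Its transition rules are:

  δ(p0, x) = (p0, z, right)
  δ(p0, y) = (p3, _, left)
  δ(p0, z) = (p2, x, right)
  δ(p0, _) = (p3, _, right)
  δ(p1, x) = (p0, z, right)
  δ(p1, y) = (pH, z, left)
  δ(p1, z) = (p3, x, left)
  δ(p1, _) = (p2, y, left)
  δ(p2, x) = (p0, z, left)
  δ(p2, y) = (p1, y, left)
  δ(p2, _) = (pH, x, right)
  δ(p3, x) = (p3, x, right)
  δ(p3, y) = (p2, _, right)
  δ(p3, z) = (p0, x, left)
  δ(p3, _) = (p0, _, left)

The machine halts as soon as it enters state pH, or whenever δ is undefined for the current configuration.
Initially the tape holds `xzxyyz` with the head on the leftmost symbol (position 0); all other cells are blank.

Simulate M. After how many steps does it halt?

14

p0 | [x]zxyyz   read x → write z, move right, go to p0
p0 | z[z]xyyz   read z → write x, move right, go to p2
p2 | zx[x]yyz   read x → write z, move left, go to p0
p0 | z[x]zyyz   read x → write z, move right, go to p0
p0 | zz[z]yyz   read z → write x, move right, go to p2
p2 | zzx[y]yz   read y → write y, move left, go to p1
p1 | zz[x]yyz   read x → write z, move right, go to p0
p0 | zzz[y]yz   read y → write _, move left, go to p3
p3 | zz[z]_yz   read z → write x, move left, go to p0
p0 | z[z]x_yz   read z → write x, move right, go to p2
p2 | zx[x]_yz   read x → write z, move left, go to p0
p0 | z[x]z_yz   read x → write z, move right, go to p0
p0 | zz[z]_yz   read z → write x, move right, go to p2
p2 | zzx[_]yz   read _ → write x, move right, go to pH
pH | zzxx[y]z
M halts after 14 transitions.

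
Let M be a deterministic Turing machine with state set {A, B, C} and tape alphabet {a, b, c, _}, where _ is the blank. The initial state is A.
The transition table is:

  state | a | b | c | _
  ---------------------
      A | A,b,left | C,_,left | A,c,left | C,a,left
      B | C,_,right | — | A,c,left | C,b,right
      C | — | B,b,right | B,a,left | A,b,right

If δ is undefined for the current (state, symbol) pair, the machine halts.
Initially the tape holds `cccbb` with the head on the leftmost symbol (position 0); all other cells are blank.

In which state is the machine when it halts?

C

A | ___[c]ccbb   read c → write c, move left, go to A
A | __[_]cccbb   read _ → write a, move left, go to C
C | _[_]acccbb   read _ → write b, move right, go to A
A | _b[a]cccbb   read a → write b, move left, go to A
A | _[b]bcccbb   read b → write _, move left, go to C
C | [_]_bcccbb   read _ → write b, move right, go to A
A | b[_]bcccbb   read _ → write a, move left, go to C
C | [b]abcccbb   read b → write b, move right, go to B
B | b[a]bcccbb   read a → write _, move right, go to C
C | b_[b]cccbb   read b → write b, move right, go to B
B | b_b[c]ccbb   read c → write c, move left, go to A
A | b_[b]cccbb   read b → write _, move left, go to C
C | b[_]_cccbb   read _ → write b, move right, go to A
A | bb[_]cccbb   read _ → write a, move left, go to C
C | b[b]acccbb   read b → write b, move right, go to B
B | bb[a]cccbb   read a → write _, move right, go to C
C | bb_[c]ccbb   read c → write a, move left, go to B
B | bb[_]accbb   read _ → write b, move right, go to C
C | bbb[a]ccbb
No transition is defined for (C, a); M halts in state C.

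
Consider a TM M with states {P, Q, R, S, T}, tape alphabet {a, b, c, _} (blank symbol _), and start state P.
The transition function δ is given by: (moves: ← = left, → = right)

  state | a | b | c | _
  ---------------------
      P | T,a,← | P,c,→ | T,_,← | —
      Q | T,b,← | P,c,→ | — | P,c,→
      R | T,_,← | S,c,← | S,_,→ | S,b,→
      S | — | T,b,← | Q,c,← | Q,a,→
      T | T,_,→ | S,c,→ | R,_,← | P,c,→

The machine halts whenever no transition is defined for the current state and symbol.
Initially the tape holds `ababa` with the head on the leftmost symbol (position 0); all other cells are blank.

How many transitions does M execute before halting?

P | ___[a]baba   read a → write a, move ←, go to T
T | __[_]ababa   read _ → write c, move →, go to P
P | __c[a]baba   read a → write a, move ←, go to T
T | __[c]ababa   read c → write _, move ←, go to R
R | _[_]_ababa   read _ → write b, move →, go to S
S | _b[_]ababa   read _ → write a, move →, go to Q
Q | _ba[a]baba   read a → write b, move ←, go to T
T | _b[a]bbaba   read a → write _, move →, go to T
T | _b_[b]baba   read b → write c, move →, go to S
S | _b_c[b]aba   read b → write b, move ←, go to T
T | _b_[c]baba   read c → write _, move ←, go to R
R | _b[_]_baba   read _ → write b, move →, go to S
S | _bb[_]baba   read _ → write a, move →, go to Q
Q | _bba[b]aba   read b → write c, move →, go to P
P | _bbac[a]ba   read a → write a, move ←, go to T
T | _bba[c]aba   read c → write _, move ←, go to R
R | _bb[a]_aba   read a → write _, move ←, go to T
T | _b[b]__aba   read b → write c, move →, go to S
S | _bc[_]_aba   read _ → write a, move →, go to Q
Q | _bca[_]aba   read _ → write c, move →, go to P
P | _bcac[a]ba   read a → write a, move ←, go to T
T | _bca[c]aba   read c → write _, move ←, go to R
R | _bc[a]_aba   read a → write _, move ←, go to T
T | _b[c]__aba   read c → write _, move ←, go to R
R | _[b]___aba   read b → write c, move ←, go to S
S | [_]c___aba   read _ → write a, move →, go to Q
Q | a[c]___aba
M halts after 26 transitions.

26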